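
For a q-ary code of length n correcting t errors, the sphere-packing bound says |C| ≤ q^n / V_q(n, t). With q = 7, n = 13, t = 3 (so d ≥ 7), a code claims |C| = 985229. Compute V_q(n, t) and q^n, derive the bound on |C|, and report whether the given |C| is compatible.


V_q(n, t) = 64663, q^n = 96889010407, Hamming bound = 1498368, |C| = 985229 ≤ bound (satisfied).

Step 1: Compute V_q(n, t) = Σ_{j=0}^3 C(n, j) (q−1)^j.
  j = 0: C(13,0)·(6)^0 = 1·1 = 1.
  j = 1: C(13,1)·(6)^1 = 13·6 = 78.
  j = 2: C(13,2)·(6)^2 = 78·36 = 2808.
  j = 3: C(13,3)·(6)^3 = 286·216 = 61776.
  V_q(n, t) = 1 + 78 + 2808 + 61776 = 64663.
Step 2: q^n = 7^13 = 96889010407.
Step 3: Hamming bound ⌊q^n / V_q(n,t)⌋ = ⌊96889010407/64663⌋ = 1498368.
Step 4: Compare |C| = 985229 to 1498368: satisfied.
The claimed |C| lies below the Hamming bound.


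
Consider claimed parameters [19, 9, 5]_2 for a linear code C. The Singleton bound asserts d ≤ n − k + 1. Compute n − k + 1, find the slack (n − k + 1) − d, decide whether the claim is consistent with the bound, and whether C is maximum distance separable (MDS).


Singleton RHS = n − k + 1 = 11, slack = 6, bound satisfied, not MDS.

Singleton bound: d ≤ n − k + 1.
Here n = 19, k = 9, so n − k + 1 = 11.
Given d = 5, check d ≤ 11: YES.
Slack = (n − k + 1) − d = 6.
The code is NOT MDS (slack = 6 > 0).
Description: the claimed parameters are [19, 9, 5]_2; such a code would be non-MDS.


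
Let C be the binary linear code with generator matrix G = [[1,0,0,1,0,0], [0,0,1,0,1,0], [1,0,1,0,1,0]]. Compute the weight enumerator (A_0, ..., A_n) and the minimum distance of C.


Weight distribution: A_0 = 1, A_1 = 2, A_2 = 2, A_3 = 2, A_4 = 1. Minimum distance d = 1.

Enumerate all 2^3 = 8 messages m ∈ F_2^3.
For each, compute codeword c = mG in F_2^6, then tally its weight.
  m = 000 → c = 000000, weight = 0.
  m = 100 → c = 100100, weight = 2.
  m = 010 → c = 001010, weight = 2.
  m = 110 → c = 101110, weight = 4.
  m = 001 → c = 101010, weight = 3.
  m = 101 → c = 001110, weight = 3.
  m = 011 → c = 100000, weight = 1.
  m = 111 → c = 000100, weight = 1.
Tally weights:
  weight 0: 1 codewords.
  weight 1: 2 codewords.
  weight 2: 2 codewords.
  weight 3: 2 codewords.
  weight 4: 1 codewords.
Minimum distance d = smallest w > 0 with A_w > 0 = 1.
Sanity: Σ A_w = 8 = 2^3 = 8 ✓.


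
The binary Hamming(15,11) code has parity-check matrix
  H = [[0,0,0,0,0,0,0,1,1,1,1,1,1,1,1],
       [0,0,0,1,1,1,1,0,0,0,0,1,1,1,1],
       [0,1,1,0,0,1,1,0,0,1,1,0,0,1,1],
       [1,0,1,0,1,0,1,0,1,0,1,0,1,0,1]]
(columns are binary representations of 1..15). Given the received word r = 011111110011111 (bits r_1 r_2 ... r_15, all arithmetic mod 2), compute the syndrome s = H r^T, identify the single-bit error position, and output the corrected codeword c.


s = (0, 0, 1, 0)^T, error position = 2, corrected codeword c = 001111110011111

Compute s = H r^T mod 2 one row at a time:
  s_1 = 1 + 0 + 0 + 1 + 1 + 1 + 1 + 1 = 6 ≡ 0 (mod 2).
  s_2 = 1 + 1 + 1 + 1 + 1 + 1 + 1 + 1 = 8 ≡ 0 (mod 2).
  s_3 = 1 + 1 + 1 + 1 + 0 + 1 + 1 + 1 = 7 ≡ 1 (mod 2).
  s_4 = 0 + 1 + 1 + 1 + 0 + 1 + 1 + 1 = 6 ≡ 0 (mod 2).
s = (0, 0, 1, 0)^T — this equals column 2 of H (binary 0010), so error is at position 2.
Correct: flip bit 2 of r = 011111110011111 to get c = 001111110011111.


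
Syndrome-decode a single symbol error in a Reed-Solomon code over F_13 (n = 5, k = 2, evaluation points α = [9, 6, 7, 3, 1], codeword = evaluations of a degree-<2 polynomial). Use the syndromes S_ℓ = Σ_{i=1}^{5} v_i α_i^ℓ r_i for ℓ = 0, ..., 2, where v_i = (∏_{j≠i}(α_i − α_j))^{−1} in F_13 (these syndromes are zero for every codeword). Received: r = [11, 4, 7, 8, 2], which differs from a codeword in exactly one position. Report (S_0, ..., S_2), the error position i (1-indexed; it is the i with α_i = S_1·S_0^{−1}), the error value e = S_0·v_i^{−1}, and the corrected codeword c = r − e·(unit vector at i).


S = (12, 4, 10), error at position 1, error magnitude e = 11, c = [0, 4, 7, 8, 2].

Step 1: column multipliers v_i = (∏_{j≠i}(α_i − α_j))^{−1} mod 13.
  i = 1 (α = 9): (9−6)(9−7)(9−3)(9−1) = 3·2·6·8 = 288 ≡ 2, so v_1 = 2^{−1} = 7 (mod 13).
  i = 2 (α = 6): (6−9)(6−7)(6−3)(6−1) = (−3)·(−1)·3·5 = 45 ≡ 6, so v_2 = 6^{−1} = 11 (mod 13).
  i = 3 (α = 7): (7−9)(7−6)(7−3)(7−1) = (−2)·1·4·6 = −48 ≡ 4, so v_3 = 4^{−1} = 10 (mod 13).
  i = 4 (α = 3): (3−9)(3−6)(3−7)(3−1) = (−6)·(−3)·(−4)·2 = −144 ≡ 12, so v_4 = 12^{−1} = 12 (mod 13).
  i = 5 (α = 1): (1−9)(1−6)(1−7)(1−3) = (−8)·(−5)·(−6)·(−2) = 480 ≡ 12, so v_5 = 12^{−1} = 12 (mod 13).
  v = [7, 11, 10, 12, 12].
Step 2: syndromes of r = [11, 4, 7, 8, 2] (all sums mod 13).
  S_0 = Σ v_i r_i = 7·11 + 11·4 + 10·7 + 12·8 + 12·2 = 311 ≡ 12.
  S_1 = Σ v_i α_i r_i = 7·9·11 + 11·6·4 + 10·7·7 + 12·3·8 + 12·1·2 = 1759 ≡ 4.
  α_i^2 mod 13 = [3, 10, 10, 9, 1].
  S_2 = Σ v_i α_i^2 r_i = 7·3·11 + 11·10·4 + 10·10·7 + 12·9·8 + 12·1·2 = 2259 ≡ 10.
  S = (12, 4, 10) ≠ 0, so r is not a codeword (an error is present).
Step 3: locate the error. For a single error e at position i, S_ℓ = v_i·e·α_i^ℓ, so α_err = S_1/S_0.
  S_0^{−1} = 12^{−1} = 12 (mod 13), so α_err = 4·12 = 48 ≡ 9 = α_1. Error position i = 1.
  Consistency check: S_2/S_1 = 10·10 = 100 ≡ 9 = α_err ✓ (single-error assumption holds).
Step 4: error magnitude e = S_0/v_1 = S_0·∏_{j≠1}(α_1 − α_j) = 12·2 = 24 ≡ 11 (mod 13).
Step 5: correct position 1: c_1 = r_1 − e = 11 − 11 ≡ 0 (mod 13). Hence c = [0, 4, 7, 8, 2].
  Check: interpolating c through the α_i gives m(x) = 12 + 3·x (degree < 2) with m(α_i) = c_i for every i, so c is indeed a codeword.


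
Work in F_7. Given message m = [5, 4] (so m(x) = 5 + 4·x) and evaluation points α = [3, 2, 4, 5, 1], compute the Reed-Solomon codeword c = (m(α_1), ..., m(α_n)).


c = [3, 6, 0, 4, 2]

Message polynomial: m(x) = 5 + 4·x (mod 7).
For each evaluation point α_i, compute m(α_i) mod 7:
  α_1 = 3: Horner steps 4 → 3, so m(3) = 3.
  α_2 = 2: Horner steps 4 → 6, so m(2) = 6.
  α_3 = 4: Horner steps 4 → 0, so m(4) = 0.
  α_4 = 5: Horner steps 4 → 4, so m(5) = 4.
  α_5 = 1: Horner steps 4 → 2, so m(1) = 2.
Codeword c = [3, 6, 0, 4, 2] ∈ F_7^5.


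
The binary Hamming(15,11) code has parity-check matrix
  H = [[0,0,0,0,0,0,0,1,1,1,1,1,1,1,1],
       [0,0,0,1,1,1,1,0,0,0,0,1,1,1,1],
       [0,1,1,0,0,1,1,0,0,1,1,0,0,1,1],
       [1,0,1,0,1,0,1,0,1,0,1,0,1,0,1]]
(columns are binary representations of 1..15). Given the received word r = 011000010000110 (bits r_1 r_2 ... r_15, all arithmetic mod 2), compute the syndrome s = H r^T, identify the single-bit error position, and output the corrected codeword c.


s = (1, 0, 1, 0)^T, error position = 10, corrected codeword c = 011000010100110

Compute s = H r^T mod 2 one row at a time:
  s_1 = 1 + 0 + 0 + 0 + 0 + 1 + 1 + 0 = 3 ≡ 1 (mod 2).
  s_2 = 0 + 0 + 0 + 0 + 0 + 1 + 1 + 0 = 2 ≡ 0 (mod 2).
  s_3 = 1 + 1 + 0 + 0 + 0 + 0 + 1 + 0 = 3 ≡ 1 (mod 2).
  s_4 = 0 + 1 + 0 + 0 + 0 + 0 + 1 + 0 = 2 ≡ 0 (mod 2).
s = (1, 0, 1, 0)^T — this equals column 10 of H (binary 1010), so error is at position 10.
Correct: flip bit 10 of r = 011000010000110 to get c = 011000010100110.


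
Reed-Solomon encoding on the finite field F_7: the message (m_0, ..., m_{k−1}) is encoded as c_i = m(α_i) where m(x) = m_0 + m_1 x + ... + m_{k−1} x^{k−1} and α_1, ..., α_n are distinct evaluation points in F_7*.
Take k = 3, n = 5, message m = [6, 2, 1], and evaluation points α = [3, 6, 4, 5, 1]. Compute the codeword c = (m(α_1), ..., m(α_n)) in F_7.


c = [0, 5, 2, 6, 2]

Message polynomial: m(x) = 6 + 2·x + 1·x^2 (mod 7).
For each evaluation point α_i, compute m(α_i) mod 7:
  α_1 = 3: Horner steps 1 → 5 → 0, so m(3) = 0.
  α_2 = 6: Horner steps 1 → 1 → 5, so m(6) = 5.
  α_3 = 4: Horner steps 1 → 6 → 2, so m(4) = 2.
  α_4 = 5: Horner steps 1 → 0 → 6, so m(5) = 6.
  α_5 = 1: Horner steps 1 → 3 → 2, so m(1) = 2.
Codeword c = [0, 5, 2, 6, 2] ∈ F_7^5.


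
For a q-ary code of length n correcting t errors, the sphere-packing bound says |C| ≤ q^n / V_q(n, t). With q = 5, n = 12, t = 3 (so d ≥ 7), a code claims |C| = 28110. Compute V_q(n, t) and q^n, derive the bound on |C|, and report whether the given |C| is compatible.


V_q(n, t) = 15185, q^n = 244140625, Hamming bound = 16077, |C| = 28110 > bound (violated).

Step 1: Compute V_q(n, t) = Σ_{j=0}^3 C(n, j) (q−1)^j.
  j = 0: C(12,0)·(4)^0 = 1·1 = 1.
  j = 1: C(12,1)·(4)^1 = 12·4 = 48.
  j = 2: C(12,2)·(4)^2 = 66·16 = 1056.
  j = 3: C(12,3)·(4)^3 = 220·64 = 14080.
  V_q(n, t) = 1 + 48 + 1056 + 14080 = 15185.
Step 2: q^n = 5^12 = 244140625.
Step 3: Hamming bound ⌊q^n / V_q(n,t)⌋ = ⌊244140625/15185⌋ = 16077.
Step 4: Compare |C| = 28110 to 16077: violated.
The claimed |C| lies above the Hamming bound, so no 5-ary code of length 12 with d ≥ 7 can have 28110 codewords.


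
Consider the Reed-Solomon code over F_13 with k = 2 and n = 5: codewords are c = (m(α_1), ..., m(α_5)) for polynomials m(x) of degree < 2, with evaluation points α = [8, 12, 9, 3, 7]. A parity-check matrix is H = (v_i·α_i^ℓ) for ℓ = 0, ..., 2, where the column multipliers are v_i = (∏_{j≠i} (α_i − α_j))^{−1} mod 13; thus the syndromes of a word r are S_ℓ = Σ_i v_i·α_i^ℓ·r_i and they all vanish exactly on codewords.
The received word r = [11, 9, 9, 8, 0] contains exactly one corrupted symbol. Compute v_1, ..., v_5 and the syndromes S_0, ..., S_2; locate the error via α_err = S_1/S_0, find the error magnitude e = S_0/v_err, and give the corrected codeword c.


S = (12, 1, 12), error at position 2, error magnitude e = 6, c = [11, 3, 9, 8, 0].

Step 1: column multipliers v_i = (∏_{j≠i}(α_i − α_j))^{−1} mod 13.
  i = 1 (α = 8): (8−12)(8−9)(8−3)(8−7) = (−4)·(−1)·5·1 = 20 ≡ 7, so v_1 = 7^{−1} = 2 (mod 13).
  i = 2 (α = 12): (12−8)(12−9)(12−3)(12−7) = 4·3·9·5 = 540 ≡ 7, so v_2 = 7^{−1} = 2 (mod 13).
  i = 3 (α = 9): (9−8)(9−12)(9−3)(9−7) = 1·(−3)·6·2 = −36 ≡ 3, so v_3 = 3^{−1} = 9 (mod 13).
  i = 4 (α = 3): (3−8)(3−12)(3−9)(3−7) = (−5)·(−9)·(−6)·(−4) = 1080 ≡ 1, so v_4 = 1^{−1} = 1 (mod 13).
  i = 5 (α = 7): (7−8)(7−12)(7−9)(7−3) = (−1)·(−5)·(−2)·4 = −40 ≡ 12, so v_5 = 12^{−1} = 12 (mod 13).
  v = [2, 2, 9, 1, 12].
Step 2: syndromes of r = [11, 9, 9, 8, 0] (all sums mod 13).
  S_0 = Σ v_i r_i = 2·11 + 2·9 + 9·9 + 1·8 + 12·0 = 129 ≡ 12.
  S_1 = Σ v_i α_i r_i = 2·8·11 + 2·12·9 + 9·9·9 + 1·3·8 + 12·7·0 = 1145 ≡ 1.
  α_i^2 mod 13 = [12, 1, 3, 9, 10].
  S_2 = Σ v_i α_i^2 r_i = 2·12·11 + 2·1·9 + 9·3·9 + 1·9·8 + 12·10·0 = 597 ≡ 12.
  S = (12, 1, 12) ≠ 0, so r is not a codeword (an error is present).
Step 3: locate the error. For a single error e at position i, S_ℓ = v_i·e·α_i^ℓ, so α_err = S_1/S_0.
  S_0^{−1} = 12^{−1} = 12 (mod 13), so α_err = 1·12 = 12 ≡ 12 = α_2. Error position i = 2.
  Consistency check: S_2/S_1 = 12·1 = 12 ≡ 12 = α_err ✓ (single-error assumption holds).
Step 4: error magnitude e = S_0/v_2 = S_0·∏_{j≠2}(α_2 − α_j) = 12·7 = 84 ≡ 6 (mod 13).
Step 5: correct position 2: c_2 = r_2 − e = 9 − 6 ≡ 3 (mod 13). Hence c = [11, 3, 9, 8, 0].
  Check: interpolating c through the α_i gives m(x) = 1 + 11·x (degree < 2) with m(α_i) = c_i for every i, so c is indeed a codeword.


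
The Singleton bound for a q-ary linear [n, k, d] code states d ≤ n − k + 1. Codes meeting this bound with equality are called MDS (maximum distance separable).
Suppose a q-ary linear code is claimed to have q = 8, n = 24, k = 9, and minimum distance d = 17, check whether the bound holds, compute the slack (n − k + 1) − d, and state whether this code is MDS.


Singleton RHS = n − k + 1 = 16, slack = -1, bound violated (no such code; not MDS).

Singleton bound: d ≤ n − k + 1.
Here n = 24, k = 9, so n − k + 1 = 16.
Given d = 17, check d ≤ 16: NO.
Slack = (n − k + 1) − d = -1.
The slack is negative: d = 17 exceeds n − k + 1 = 16 by 1, so the Singleton bound is violated and no linear [24, 9, 17]_8 code can exist. In particular it is not MDS (MDS requires d = n − k + 1 exactly).
Description: the claimed parameters are [24, 9, 17]_8; such a code would be impossible (violates the Singleton bound).


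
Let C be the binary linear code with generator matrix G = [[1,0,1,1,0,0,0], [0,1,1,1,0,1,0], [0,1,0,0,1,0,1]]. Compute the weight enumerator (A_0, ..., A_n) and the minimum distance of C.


Weight distribution: A_0 = 1, A_3 = 3, A_4 = 2, A_5 = 1, A_6 = 1. Minimum distance d = 3.

Enumerate all 2^3 = 8 messages m ∈ F_2^3.
For each, compute codeword c = mG in F_2^7, then tally its weight.
  m = 000 → c = 0000000, weight = 0.
  m = 100 → c = 1011000, weight = 3.
  m = 010 → c = 0111010, weight = 4.
  m = 110 → c = 1100010, weight = 3.
  m = 001 → c = 0100101, weight = 3.
  m = 101 → c = 1111101, weight = 6.
  m = 011 → c = 0011111, weight = 5.
  m = 111 → c = 1000111, weight = 4.
Tally weights:
  weight 0: 1 codewords.
  weight 3: 3 codewords.
  weight 4: 2 codewords.
  weight 5: 1 codewords.
  weight 6: 1 codewords.
Minimum distance d = smallest w > 0 with A_w > 0 = 3.
Sanity: Σ A_w = 8 = 2^3 = 8 ✓.


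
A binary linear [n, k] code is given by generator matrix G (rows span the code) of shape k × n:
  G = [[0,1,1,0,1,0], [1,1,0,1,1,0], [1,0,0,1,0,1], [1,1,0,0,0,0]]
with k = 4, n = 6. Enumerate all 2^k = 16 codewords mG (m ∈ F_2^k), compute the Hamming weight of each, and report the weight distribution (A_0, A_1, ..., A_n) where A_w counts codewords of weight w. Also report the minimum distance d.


Weight distribution: A_0 = 1, A_2 = 3, A_3 = 8, A_4 = 3, A_6 = 1. Minimum distance d = 2.

Enumerate all 2^4 = 16 messages m ∈ F_2^4.
For each, compute codeword c = mG in F_2^6, then tally its weight.
  m = 0000 → c = 000000, weight = 0.
  m = 1000 → c = 011010, weight = 3.
  m = 0100 → c = 110110, weight = 4.
  m = 1100 → c = 101100, weight = 3.
  m = 0010 → c = 100101, weight = 3.
  m = 1010 → c = 111111, weight = 6.
  m = 0110 → c = 010011, weight = 3.
  m = 1110 → c = 001001, weight = 2.
  m = 0001 → c = 110000, weight = 2.
  m = 1001 → c = 101010, weight = 3.
  m = 0101 → c = 000110, weight = 2.
  m = 1101 → c = 011100, weight = 3.
  m = 0011 → c = 010101, weight = 3.
  m = 1011 → c = 001111, weight = 4.
  m = 0111 → c = 100011, weight = 3.
  m = 1111 → c = 111001, weight = 4.
Tally weights:
  weight 0: 1 codewords.
  weight 2: 3 codewords.
  weight 3: 8 codewords.
  weight 4: 3 codewords.
  weight 6: 1 codewords.
Minimum distance d = smallest w > 0 with A_w > 0 = 2.
Sanity: Σ A_w = 16 = 2^4 = 16 ✓.


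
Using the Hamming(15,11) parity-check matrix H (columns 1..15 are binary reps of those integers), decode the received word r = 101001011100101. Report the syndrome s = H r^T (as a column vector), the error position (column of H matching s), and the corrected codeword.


s = (1, 1, 0, 1)^T, error position = 13, corrected codeword c = 101001011100001

Compute s = H r^T mod 2 one row at a time:
  s_1 = 1 + 1 + 1 + 0 + 0 + 1 + 0 + 1 = 5 ≡ 1 (mod 2).
  s_2 = 0 + 0 + 1 + 0 + 0 + 1 + 0 + 1 = 3 ≡ 1 (mod 2).
  s_3 = 0 + 1 + 1 + 0 + 1 + 0 + 0 + 1 = 4 ≡ 0 (mod 2).
  s_4 = 1 + 1 + 0 + 0 + 1 + 0 + 1 + 1 = 5 ≡ 1 (mod 2).
s = (1, 1, 0, 1)^T — this equals column 13 of H (binary 1101), so error is at position 13.
Correct: flip bit 13 of r = 101001011100101 to get c = 101001011100001.


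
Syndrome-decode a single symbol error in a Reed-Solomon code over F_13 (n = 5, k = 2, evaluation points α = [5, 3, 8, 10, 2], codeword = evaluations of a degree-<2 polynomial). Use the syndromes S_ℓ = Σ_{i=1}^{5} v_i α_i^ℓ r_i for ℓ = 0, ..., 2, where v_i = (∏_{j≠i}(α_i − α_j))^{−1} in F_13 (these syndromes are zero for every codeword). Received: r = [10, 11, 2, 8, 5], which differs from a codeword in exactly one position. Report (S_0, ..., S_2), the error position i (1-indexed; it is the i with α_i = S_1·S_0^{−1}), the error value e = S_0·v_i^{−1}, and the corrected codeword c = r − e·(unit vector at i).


S = (7, 5, 11), error at position 4, error magnitude e = 7, c = [10, 11, 2, 1, 5].

Step 1: column multipliers v_i = (∏_{j≠i}(α_i − α_j))^{−1} mod 13.
  i = 1 (α = 5): (5−3)(5−8)(5−10)(5−2) = 2·(−3)·(−5)·3 = 90 ≡ 12, so v_1 = 12^{−1} = 12 (mod 13).
  i = 2 (α = 3): (3−5)(3−8)(3−10)(3−2) = (−2)·(−5)·(−7)·1 = −70 ≡ 8, so v_2 = 8^{−1} = 5 (mod 13).
  i = 3 (α = 8): (8−5)(8−3)(8−10)(8−2) = 3·5·(−2)·6 = −180 ≡ 2, so v_3 = 2^{−1} = 7 (mod 13).
  i = 4 (α = 10): (10−5)(10−3)(10−8)(10−2) = 5·7·2·8 = 560 ≡ 1, so v_4 = 1^{−1} = 1 (mod 13).
  i = 5 (α = 2): (2−5)(2−3)(2−8)(2−10) = (−3)·(−1)·(−6)·(−8) = 144 ≡ 1, so v_5 = 1^{−1} = 1 (mod 13).
  v = [12, 5, 7, 1, 1].
Step 2: syndromes of r = [10, 11, 2, 8, 5] (all sums mod 13).
  S_0 = Σ v_i r_i = 12·10 + 5·11 + 7·2 + 1·8 + 1·5 = 202 ≡ 7.
  S_1 = Σ v_i α_i r_i = 12·5·10 + 5·3·11 + 7·8·2 + 1·10·8 + 1·2·5 = 967 ≡ 5.
  α_i^2 mod 13 = [12, 9, 12, 9, 4].
  S_2 = Σ v_i α_i^2 r_i = 12·12·10 + 5·9·11 + 7·12·2 + 1·9·8 + 1·4·5 = 2195 ≡ 11.
  S = (7, 5, 11) ≠ 0, so r is not a codeword (an error is present).
Step 3: locate the error. For a single error e at position i, S_ℓ = v_i·e·α_i^ℓ, so α_err = S_1/S_0.
  S_0^{−1} = 7^{−1} = 2 (mod 13), so α_err = 5·2 = 10 ≡ 10 = α_4. Error position i = 4.
  Consistency check: S_2/S_1 = 11·8 = 88 ≡ 10 = α_err ✓ (single-error assumption holds).
Step 4: error magnitude e = S_0/v_4 = S_0·∏_{j≠4}(α_4 − α_j) = 7·1 = 7 ≡ 7 (mod 13).
Step 5: correct position 4: c_4 = r_4 − e = 8 − 7 ≡ 1 (mod 13). Hence c = [10, 11, 2, 1, 5].
  Check: interpolating c through the α_i gives m(x) = 6 + 6·x (degree < 2) with m(α_i) = c_i for every i, so c is indeed a codeword.


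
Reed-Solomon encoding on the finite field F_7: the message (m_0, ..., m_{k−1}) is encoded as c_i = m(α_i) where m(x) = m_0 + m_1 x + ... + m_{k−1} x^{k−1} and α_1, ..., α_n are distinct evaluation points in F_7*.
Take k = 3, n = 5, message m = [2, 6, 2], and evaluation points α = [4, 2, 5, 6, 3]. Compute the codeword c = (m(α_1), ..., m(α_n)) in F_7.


c = [2, 1, 5, 5, 3]

Message polynomial: m(x) = 2 + 6·x + 2·x^2 (mod 7).
For each evaluation point α_i, compute m(α_i) mod 7:
  α_1 = 4: Horner steps 2 → 0 → 2, so m(4) = 2.
  α_2 = 2: Horner steps 2 → 3 → 1, so m(2) = 1.
  α_3 = 5: Horner steps 2 → 2 → 5, so m(5) = 5.
  α_4 = 6: Horner steps 2 → 4 → 5, so m(6) = 5.
  α_5 = 3: Horner steps 2 → 5 → 3, so m(3) = 3.
Codeword c = [2, 1, 5, 5, 3] ∈ F_7^5.


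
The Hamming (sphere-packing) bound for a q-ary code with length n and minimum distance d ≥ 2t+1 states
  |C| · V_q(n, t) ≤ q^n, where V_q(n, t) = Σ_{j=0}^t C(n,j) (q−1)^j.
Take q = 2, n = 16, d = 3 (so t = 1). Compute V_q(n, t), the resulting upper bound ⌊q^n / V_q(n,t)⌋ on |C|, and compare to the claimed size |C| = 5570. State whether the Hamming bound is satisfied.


V_q(n, t) = 17, q^n = 65536, Hamming bound = 3855, |C| = 5570 > bound (violated).

Step 1: Compute V_q(n, t) = Σ_{j=0}^1 C(n, j) (q−1)^j.
  j = 0: C(16,0)·(1)^0 = 1·1 = 1.
  j = 1: C(16,1)·(1)^1 = 16·1 = 16.
  V_q(n, t) = 1 + 16 = 17.
Step 2: q^n = 2^16 = 65536.
Step 3: Hamming bound ⌊q^n / V_q(n,t)⌋ = ⌊65536/17⌋ = 3855.
Step 4: Compare |C| = 5570 to 3855: violated.
The claimed |C| lies above the Hamming bound, so no 2-ary code of length 16 with d ≥ 3 can have 5570 codewords.


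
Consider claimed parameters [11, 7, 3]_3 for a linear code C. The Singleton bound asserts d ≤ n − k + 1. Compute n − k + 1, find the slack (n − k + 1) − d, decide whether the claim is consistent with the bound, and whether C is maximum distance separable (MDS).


Singleton RHS = n − k + 1 = 5, slack = 2, bound satisfied, not MDS.

Singleton bound: d ≤ n − k + 1.
Here n = 11, k = 7, so n − k + 1 = 5.
Given d = 3, check d ≤ 5: YES.
Slack = (n − k + 1) − d = 2.
The code is NOT MDS (slack = 2 > 0).
Description: the claimed parameters are [11, 7, 3]_3; such a code would be non-MDS.


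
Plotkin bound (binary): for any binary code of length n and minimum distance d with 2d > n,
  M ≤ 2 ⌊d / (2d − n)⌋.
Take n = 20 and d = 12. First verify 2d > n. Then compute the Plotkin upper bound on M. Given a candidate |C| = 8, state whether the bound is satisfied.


Plotkin bound M ≤ 6; given |C| = 8 > bound (violated).

Check applicability: 2d = 24, n = 20.
2d − n = 4 > 0, so Plotkin applies.
Compute d/(2d−n) = 12/4 ≈ 3.0000.
⌊d/(2d−n)⌋ = 3.
Plotkin bound: M ≤ 2·3 = 6.
Given |C| = 8, check: VIOLATED.
This |C| is above the Plotkin bound, so no binary code with n = 20, d = 12 and 8 codewords exists.


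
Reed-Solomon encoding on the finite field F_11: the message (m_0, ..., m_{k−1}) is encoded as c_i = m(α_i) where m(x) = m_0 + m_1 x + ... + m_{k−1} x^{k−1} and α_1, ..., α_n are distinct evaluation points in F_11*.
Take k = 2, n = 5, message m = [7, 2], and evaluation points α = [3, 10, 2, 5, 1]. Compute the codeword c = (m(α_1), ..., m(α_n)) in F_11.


c = [2, 5, 0, 6, 9]

Message polynomial: m(x) = 7 + 2·x (mod 11).
For each evaluation point α_i, compute m(α_i) mod 11:
  α_1 = 3: Horner steps 2 → 2, so m(3) = 2.
  α_2 = 10: Horner steps 2 → 5, so m(10) = 5.
  α_3 = 2: Horner steps 2 → 0, so m(2) = 0.
  α_4 = 5: Horner steps 2 → 6, so m(5) = 6.
  α_5 = 1: Horner steps 2 → 9, so m(1) = 9.
Codeword c = [2, 5, 0, 6, 9] ∈ F_11^5.


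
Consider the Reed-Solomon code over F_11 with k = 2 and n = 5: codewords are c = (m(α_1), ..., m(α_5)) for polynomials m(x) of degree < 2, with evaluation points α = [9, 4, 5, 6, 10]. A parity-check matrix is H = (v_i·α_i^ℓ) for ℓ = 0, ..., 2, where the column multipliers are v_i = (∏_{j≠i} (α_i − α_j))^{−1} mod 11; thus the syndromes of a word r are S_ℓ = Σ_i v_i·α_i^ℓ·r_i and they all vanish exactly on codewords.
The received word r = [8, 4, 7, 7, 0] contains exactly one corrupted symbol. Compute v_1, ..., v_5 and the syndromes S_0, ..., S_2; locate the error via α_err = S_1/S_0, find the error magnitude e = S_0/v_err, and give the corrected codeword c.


S = (4, 2, 1), error at position 4, error magnitude e = 8, c = [8, 4, 7, 10, 0].

Step 1: column multipliers v_i = (∏_{j≠i}(α_i − α_j))^{−1} mod 11.
  i = 1 (α = 9): (9−4)(9−5)(9−6)(9−10) = 5·4·3·(−1) = −60 ≡ 6, so v_1 = 6^{−1} = 2 (mod 11).
  i = 2 (α = 4): (4−9)(4−5)(4−6)(4−10) = (−5)·(−1)·(−2)·(−6) = 60 ≡ 5, so v_2 = 5^{−1} = 9 (mod 11).
  i = 3 (α = 5): (5−9)(5−4)(5−6)(5−10) = (−4)·1·(−1)·(−5) = −20 ≡ 2, so v_3 = 2^{−1} = 6 (mod 11).
  i = 4 (α = 6): (6−9)(6−4)(6−5)(6−10) = (−3)·2·1·(−4) = 24 ≡ 2, so v_4 = 2^{−1} = 6 (mod 11).
  i = 5 (α = 10): (10−9)(10−4)(10−5)(10−6) = 1·6·5·4 = 120 ≡ 10, so v_5 = 10^{−1} = 10 (mod 11).
  v = [2, 9, 6, 6, 10].
Step 2: syndromes of r = [8, 4, 7, 7, 0] (all sums mod 11).
  S_0 = Σ v_i r_i = 2·8 + 9·4 + 6·7 + 6·7 + 10·0 = 136 ≡ 4.
  S_1 = Σ v_i α_i r_i = 2·9·8 + 9·4·4 + 6·5·7 + 6·6·7 + 10·10·0 = 750 ≡ 2.
  α_i^2 mod 11 = [4, 5, 3, 3, 1].
  S_2 = Σ v_i α_i^2 r_i = 2·4·8 + 9·5·4 + 6·3·7 + 6·3·7 + 10·1·0 = 496 ≡ 1.
  S = (4, 2, 1) ≠ 0, so r is not a codeword (an error is present).
Step 3: locate the error. For a single error e at position i, S_ℓ = v_i·e·α_i^ℓ, so α_err = S_1/S_0.
  S_0^{−1} = 4^{−1} = 3 (mod 11), so α_err = 2·3 = 6 ≡ 6 = α_4. Error position i = 4.
  Consistency check: S_2/S_1 = 1·6 = 6 ≡ 6 = α_err ✓ (single-error assumption holds).
Step 4: error magnitude e = S_0/v_4 = S_0·∏_{j≠4}(α_4 − α_j) = 4·2 = 8 ≡ 8 (mod 11).
Step 5: correct position 4: c_4 = r_4 − e = 7 − 8 ≡ 10 (mod 11). Hence c = [8, 4, 7, 10, 0].
  Check: interpolating c through the α_i gives m(x) = 3 + 3·x (degree < 2) with m(α_i) = c_i for every i, so c is indeed a codeword.


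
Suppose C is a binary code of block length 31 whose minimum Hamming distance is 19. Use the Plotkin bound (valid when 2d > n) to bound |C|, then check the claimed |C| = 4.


Plotkin bound M ≤ 4; given |C| = 4 ≤ bound (satisfied).

Check applicability: 2d = 38, n = 31.
2d − n = 7 > 0, so Plotkin applies.
Compute d/(2d−n) = 19/7 ≈ 2.7143.
⌊d/(2d−n)⌋ = 2.
Plotkin bound: M ≤ 2·2 = 4.
Given |C| = 4, check: satisfied.
This |C| is at the Plotkin bound.


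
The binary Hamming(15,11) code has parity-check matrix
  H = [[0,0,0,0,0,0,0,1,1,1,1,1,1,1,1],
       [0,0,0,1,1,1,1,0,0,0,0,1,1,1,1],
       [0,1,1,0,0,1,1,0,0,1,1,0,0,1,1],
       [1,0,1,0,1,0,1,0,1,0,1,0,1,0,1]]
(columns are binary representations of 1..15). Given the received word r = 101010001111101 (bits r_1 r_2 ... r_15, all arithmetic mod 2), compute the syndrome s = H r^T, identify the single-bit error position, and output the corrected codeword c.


s = (0, 0, 0, 1)^T, error position = 1, corrected codeword c = 001010001111101

Compute s = H r^T mod 2 one row at a time:
  s_1 = 0 + 1 + 1 + 1 + 1 + 1 + 0 + 1 = 6 ≡ 0 (mod 2).
  s_2 = 0 + 1 + 0 + 0 + 1 + 1 + 0 + 1 = 4 ≡ 0 (mod 2).
  s_3 = 0 + 1 + 0 + 0 + 1 + 1 + 0 + 1 = 4 ≡ 0 (mod 2).
  s_4 = 1 + 1 + 1 + 0 + 1 + 1 + 1 + 1 = 7 ≡ 1 (mod 2).
s = (0, 0, 0, 1)^T — this equals column 1 of H (binary 0001), so error is at position 1.
Correct: flip bit 1 of r = 101010001111101 to get c = 001010001111101.


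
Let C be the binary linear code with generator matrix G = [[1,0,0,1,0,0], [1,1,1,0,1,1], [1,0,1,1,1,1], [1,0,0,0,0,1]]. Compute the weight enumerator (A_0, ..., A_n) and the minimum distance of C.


Weight distribution: A_0 = 1, A_2 = 6, A_3 = 4, A_4 = 1, A_5 = 4. Minimum distance d = 2.

Enumerate all 2^4 = 16 messages m ∈ F_2^4.
For each, compute codeword c = mG in F_2^6, then tally its weight.
  m = 0000 → c = 000000, weight = 0.
  m = 1000 → c = 100100, weight = 2.
  m = 0100 → c = 111011, weight = 5.
  m = 1100 → c = 011111, weight = 5.
  m = 0010 → c = 101111, weight = 5.
  m = 1010 → c = 001011, weight = 3.
  m = 0110 → c = 010100, weight = 2.
  m = 1110 → c = 110000, weight = 2.
  m = 0001 → c = 100001, weight = 2.
  m = 1001 → c = 000101, weight = 2.
  m = 0101 → c = 011010, weight = 3.
  m = 1101 → c = 111110, weight = 5.
  m = 0011 → c = 001110, weight = 3.
  m = 1011 → c = 101010, weight = 3.
  m = 0111 → c = 110101, weight = 4.
  m = 1111 → c = 010001, weight = 2.
Tally weights:
  weight 0: 1 codewords.
  weight 2: 6 codewords.
  weight 3: 4 codewords.
  weight 4: 1 codewords.
  weight 5: 4 codewords.
Minimum distance d = smallest w > 0 with A_w > 0 = 2.
Sanity: Σ A_w = 16 = 2^4 = 16 ✓.


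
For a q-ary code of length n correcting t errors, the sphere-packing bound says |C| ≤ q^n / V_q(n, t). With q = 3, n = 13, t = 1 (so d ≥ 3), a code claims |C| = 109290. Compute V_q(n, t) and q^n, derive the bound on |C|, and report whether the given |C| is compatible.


V_q(n, t) = 27, q^n = 1594323, Hamming bound = 59049, |C| = 109290 > bound (violated).

Step 1: Compute V_q(n, t) = Σ_{j=0}^1 C(n, j) (q−1)^j.
  j = 0: C(13,0)·(2)^0 = 1·1 = 1.
  j = 1: C(13,1)·(2)^1 = 13·2 = 26.
  V_q(n, t) = 1 + 26 = 27.
Step 2: q^n = 3^13 = 1594323.
Step 3: Hamming bound ⌊q^n / V_q(n,t)⌋ = ⌊1594323/27⌋ = 59049.
Step 4: Compare |C| = 109290 to 59049: violated.
The claimed |C| lies above the Hamming bound, so no 3-ary code of length 13 with d ≥ 3 can have 109290 codewords.


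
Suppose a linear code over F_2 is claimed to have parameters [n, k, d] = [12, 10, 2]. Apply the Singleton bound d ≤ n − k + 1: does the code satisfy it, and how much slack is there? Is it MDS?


Singleton RHS = n − k + 1 = 3, slack = 1, bound satisfied, not MDS.

Singleton bound: d ≤ n − k + 1.
Here n = 12, k = 10, so n − k + 1 = 3.
Given d = 2, check d ≤ 3: YES.
Slack = (n − k + 1) − d = 1.
The code is NOT MDS (slack = 1 > 0).
Description: the claimed parameters are [12, 10, 2]_2; such a code would be non-MDS.


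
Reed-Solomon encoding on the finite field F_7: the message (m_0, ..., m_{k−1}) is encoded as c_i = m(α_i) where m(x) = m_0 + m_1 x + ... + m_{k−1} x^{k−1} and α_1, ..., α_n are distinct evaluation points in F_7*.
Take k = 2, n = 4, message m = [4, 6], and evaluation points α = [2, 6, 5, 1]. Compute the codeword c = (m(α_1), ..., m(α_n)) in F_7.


c = [2, 5, 6, 3]

Message polynomial: m(x) = 4 + 6·x (mod 7).
For each evaluation point α_i, compute m(α_i) mod 7:
  α_1 = 2: Horner steps 6 → 2, so m(2) = 2.
  α_2 = 6: Horner steps 6 → 5, so m(6) = 5.
  α_3 = 5: Horner steps 6 → 6, so m(5) = 6.
  α_4 = 1: Horner steps 6 → 3, so m(1) = 3.
Codeword c = [2, 5, 6, 3] ∈ F_7^4.


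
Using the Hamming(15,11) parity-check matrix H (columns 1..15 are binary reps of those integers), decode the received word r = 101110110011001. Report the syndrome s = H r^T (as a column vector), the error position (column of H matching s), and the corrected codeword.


s = (0, 1, 0, 0)^T, error position = 4, corrected codeword c = 101010110011001

Compute s = H r^T mod 2 one row at a time:
  s_1 = 1 + 0 + 0 + 1 + 1 + 0 + 0 + 1 = 4 ≡ 0 (mod 2).
  s_2 = 1 + 1 + 0 + 1 + 1 + 0 + 0 + 1 = 5 ≡ 1 (mod 2).
  s_3 = 0 + 1 + 0 + 1 + 0 + 1 + 0 + 1 = 4 ≡ 0 (mod 2).
  s_4 = 1 + 1 + 1 + 1 + 0 + 1 + 0 + 1 = 6 ≡ 0 (mod 2).
s = (0, 1, 0, 0)^T — this equals column 4 of H (binary 0100), so error is at position 4.
Correct: flip bit 4 of r = 101110110011001 to get c = 101010110011001.


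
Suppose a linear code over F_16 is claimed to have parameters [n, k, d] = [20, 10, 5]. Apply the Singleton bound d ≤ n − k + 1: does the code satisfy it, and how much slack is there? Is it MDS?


Singleton RHS = n − k + 1 = 11, slack = 6, bound satisfied, not MDS.

Singleton bound: d ≤ n − k + 1.
Here n = 20, k = 10, so n − k + 1 = 11.
Given d = 5, check d ≤ 11: YES.
Slack = (n − k + 1) − d = 6.
The code is NOT MDS (slack = 6 > 0).
Description: the claimed parameters are [20, 10, 5]_16; such a code would be non-MDS.


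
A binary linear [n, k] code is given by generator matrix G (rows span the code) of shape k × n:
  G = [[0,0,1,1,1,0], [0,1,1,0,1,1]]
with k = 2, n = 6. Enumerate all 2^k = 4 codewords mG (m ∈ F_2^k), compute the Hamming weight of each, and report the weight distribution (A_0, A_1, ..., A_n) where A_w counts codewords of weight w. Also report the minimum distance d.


Weight distribution: A_0 = 1, A_3 = 2, A_4 = 1. Minimum distance d = 3.

Enumerate all 2^2 = 4 messages m ∈ F_2^2.
For each, compute codeword c = mG in F_2^6, then tally its weight.
  m = 00 → c = 000000, weight = 0.
  m = 10 → c = 001110, weight = 3.
  m = 01 → c = 011011, weight = 4.
  m = 11 → c = 010101, weight = 3.
Tally weights:
  weight 0: 1 codewords.
  weight 3: 2 codewords.
  weight 4: 1 codewords.
Minimum distance d = smallest w > 0 with A_w > 0 = 3.
Sanity: Σ A_w = 4 = 2^2 = 4 ✓.


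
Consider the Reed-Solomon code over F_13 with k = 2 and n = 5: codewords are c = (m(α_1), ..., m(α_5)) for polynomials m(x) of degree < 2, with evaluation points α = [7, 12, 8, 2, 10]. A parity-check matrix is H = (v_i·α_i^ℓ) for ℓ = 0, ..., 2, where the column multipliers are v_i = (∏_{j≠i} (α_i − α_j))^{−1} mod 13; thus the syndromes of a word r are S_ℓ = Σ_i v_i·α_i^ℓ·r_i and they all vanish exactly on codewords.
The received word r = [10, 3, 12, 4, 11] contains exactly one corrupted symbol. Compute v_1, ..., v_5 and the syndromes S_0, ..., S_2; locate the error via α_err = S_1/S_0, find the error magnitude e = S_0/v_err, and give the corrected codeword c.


S = (5, 1, 8), error at position 3, error magnitude e = 6, c = [10, 3, 6, 4, 11].

Step 1: column multipliers v_i = (∏_{j≠i}(α_i − α_j))^{−1} mod 13.
  i = 1 (α = 7): (7−12)(7−8)(7−2)(7−10) = (−5)·(−1)·5·(−3) = −75 ≡ 3, so v_1 = 3^{−1} = 9 (mod 13).
  i = 2 (α = 12): (12−7)(12−8)(12−2)(12−10) = 5·4·10·2 = 400 ≡ 10, so v_2 = 10^{−1} = 4 (mod 13).
  i = 3 (α = 8): (8−7)(8−12)(8−2)(8−10) = 1·(−4)·6·(−2) = 48 ≡ 9, so v_3 = 9^{−1} = 3 (mod 13).
  i = 4 (α = 2): (2−7)(2−12)(2−8)(2−10) = (−5)·(−10)·(−6)·(−8) = 2400 ≡ 8, so v_4 = 8^{−1} = 5 (mod 13).
  i = 5 (α = 10): (10−7)(10−12)(10−8)(10−2) = 3·(−2)·2·8 = −96 ≡ 8, so v_5 = 8^{−1} = 5 (mod 13).
  v = [9, 4, 3, 5, 5].
Step 2: syndromes of r = [10, 3, 12, 4, 11] (all sums mod 13).
  S_0 = Σ v_i r_i = 9·10 + 4·3 + 3·12 + 5·4 + 5·11 = 213 ≡ 5.
  S_1 = Σ v_i α_i r_i = 9·7·10 + 4·12·3 + 3·8·12 + 5·2·4 + 5·10·11 = 1652 ≡ 1.
  α_i^2 mod 13 = [10, 1, 12, 4, 9].
  S_2 = Σ v_i α_i^2 r_i = 9·10·10 + 4·1·3 + 3·12·12 + 5·4·4 + 5·9·11 = 1919 ≡ 8.
  S = (5, 1, 8) ≠ 0, so r is not a codeword (an error is present).
Step 3: locate the error. For a single error e at position i, S_ℓ = v_i·e·α_i^ℓ, so α_err = S_1/S_0.
  S_0^{−1} = 5^{−1} = 8 (mod 13), so α_err = 1·8 = 8 ≡ 8 = α_3. Error position i = 3.
  Consistency check: S_2/S_1 = 8·1 = 8 ≡ 8 = α_err ✓ (single-error assumption holds).
Step 4: error magnitude e = S_0/v_3 = S_0·∏_{j≠3}(α_3 − α_j) = 5·9 = 45 ≡ 6 (mod 13).
Step 5: correct position 3: c_3 = r_3 − e = 12 − 6 ≡ 6 (mod 13). Hence c = [10, 3, 6, 4, 11].
  Check: interpolating c through the α_i gives m(x) = 12 + 9·x (degree < 2) with m(α_i) = c_i for every i, so c is indeed a codeword.


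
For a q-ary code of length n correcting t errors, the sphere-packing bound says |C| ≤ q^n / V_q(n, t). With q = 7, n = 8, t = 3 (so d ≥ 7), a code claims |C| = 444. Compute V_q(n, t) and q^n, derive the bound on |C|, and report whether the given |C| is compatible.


V_q(n, t) = 13153, q^n = 5764801, Hamming bound = 438, |C| = 444 > bound (violated).

Step 1: Compute V_q(n, t) = Σ_{j=0}^3 C(n, j) (q−1)^j.
  j = 0: C(8,0)·(6)^0 = 1·1 = 1.
  j = 1: C(8,1)·(6)^1 = 8·6 = 48.
  j = 2: C(8,2)·(6)^2 = 28·36 = 1008.
  j = 3: C(8,3)·(6)^3 = 56·216 = 12096.
  V_q(n, t) = 1 + 48 + 1008 + 12096 = 13153.
Step 2: q^n = 7^8 = 5764801.
Step 3: Hamming bound ⌊q^n / V_q(n,t)⌋ = ⌊5764801/13153⌋ = 438.
Step 4: Compare |C| = 444 to 438: violated.
The claimed |C| lies above the Hamming bound, so no 7-ary code of length 8 with d ≥ 7 can have 444 codewords.


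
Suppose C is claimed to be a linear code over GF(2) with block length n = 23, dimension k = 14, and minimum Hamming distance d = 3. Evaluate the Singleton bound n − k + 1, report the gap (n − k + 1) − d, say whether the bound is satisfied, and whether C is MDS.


Singleton RHS = n − k + 1 = 10, slack = 7, bound satisfied, not MDS.

Singleton bound: d ≤ n − k + 1.
Here n = 23, k = 14, so n − k + 1 = 10.
Given d = 3, check d ≤ 10: YES.
Slack = (n − k + 1) − d = 7.
The code is NOT MDS (slack = 7 > 0).
Description: the claimed parameters are [23, 14, 3]_2; such a code would be non-MDS.


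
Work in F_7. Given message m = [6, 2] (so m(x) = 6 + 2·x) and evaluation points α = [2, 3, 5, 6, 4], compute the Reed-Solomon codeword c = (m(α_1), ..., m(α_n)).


c = [3, 5, 2, 4, 0]

Message polynomial: m(x) = 6 + 2·x (mod 7).
For each evaluation point α_i, compute m(α_i) mod 7:
  α_1 = 2: Horner steps 2 → 3, so m(2) = 3.
  α_2 = 3: Horner steps 2 → 5, so m(3) = 5.
  α_3 = 5: Horner steps 2 → 2, so m(5) = 2.
  α_4 = 6: Horner steps 2 → 4, so m(6) = 4.
  α_5 = 4: Horner steps 2 → 0, so m(4) = 0.
Codeword c = [3, 5, 2, 4, 0] ∈ F_7^5.


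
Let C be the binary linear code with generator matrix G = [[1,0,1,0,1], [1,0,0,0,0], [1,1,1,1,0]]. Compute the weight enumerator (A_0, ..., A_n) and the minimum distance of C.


Weight distribution: A_0 = 1, A_1 = 1, A_2 = 1, A_3 = 3, A_4 = 2. Minimum distance d = 1.

Enumerate all 2^3 = 8 messages m ∈ F_2^3.
For each, compute codeword c = mG in F_2^5, then tally its weight.
  m = 000 → c = 00000, weight = 0.
  m = 100 → c = 10101, weight = 3.
  m = 010 → c = 10000, weight = 1.
  m = 110 → c = 00101, weight = 2.
  m = 001 → c = 11110, weight = 4.
  m = 101 → c = 01011, weight = 3.
  m = 011 → c = 01110, weight = 3.
  m = 111 → c = 11011, weight = 4.
Tally weights:
  weight 0: 1 codewords.
  weight 1: 1 codewords.
  weight 2: 1 codewords.
  weight 3: 3 codewords.
  weight 4: 2 codewords.
Minimum distance d = smallest w > 0 with A_w > 0 = 1.
Sanity: Σ A_w = 8 = 2^3 = 8 ✓.


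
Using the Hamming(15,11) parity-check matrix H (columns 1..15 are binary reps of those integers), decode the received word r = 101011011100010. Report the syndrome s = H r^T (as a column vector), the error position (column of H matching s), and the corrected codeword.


s = (0, 1, 0, 0)^T, error position = 4, corrected codeword c = 101111011100010

Compute s = H r^T mod 2 one row at a time:
  s_1 = 1 + 1 + 1 + 0 + 0 + 0 + 1 + 0 = 4 ≡ 0 (mod 2).
  s_2 = 0 + 1 + 1 + 0 + 0 + 0 + 1 + 0 = 3 ≡ 1 (mod 2).
  s_3 = 0 + 1 + 1 + 0 + 1 + 0 + 1 + 0 = 4 ≡ 0 (mod 2).
  s_4 = 1 + 1 + 1 + 0 + 1 + 0 + 0 + 0 = 4 ≡ 0 (mod 2).
s = (0, 1, 0, 0)^T — this equals column 4 of H (binary 0100), so error is at position 4.
Correct: flip bit 4 of r = 101011011100010 to get c = 101111011100010.


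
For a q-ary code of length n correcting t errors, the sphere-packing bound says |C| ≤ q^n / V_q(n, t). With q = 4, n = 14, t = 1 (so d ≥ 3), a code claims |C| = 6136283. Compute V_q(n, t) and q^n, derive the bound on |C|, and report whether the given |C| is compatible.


V_q(n, t) = 43, q^n = 268435456, Hamming bound = 6242685, |C| = 6136283 ≤ bound (satisfied).

Step 1: Compute V_q(n, t) = Σ_{j=0}^1 C(n, j) (q−1)^j.
  j = 0: C(14,0)·(3)^0 = 1·1 = 1.
  j = 1: C(14,1)·(3)^1 = 14·3 = 42.
  V_q(n, t) = 1 + 42 = 43.
Step 2: q^n = 4^14 = 268435456.
Step 3: Hamming bound ⌊q^n / V_q(n,t)⌋ = ⌊268435456/43⌋ = 6242685.
Step 4: Compare |C| = 6136283 to 6242685: satisfied.
The claimed |C| lies below the Hamming bound.


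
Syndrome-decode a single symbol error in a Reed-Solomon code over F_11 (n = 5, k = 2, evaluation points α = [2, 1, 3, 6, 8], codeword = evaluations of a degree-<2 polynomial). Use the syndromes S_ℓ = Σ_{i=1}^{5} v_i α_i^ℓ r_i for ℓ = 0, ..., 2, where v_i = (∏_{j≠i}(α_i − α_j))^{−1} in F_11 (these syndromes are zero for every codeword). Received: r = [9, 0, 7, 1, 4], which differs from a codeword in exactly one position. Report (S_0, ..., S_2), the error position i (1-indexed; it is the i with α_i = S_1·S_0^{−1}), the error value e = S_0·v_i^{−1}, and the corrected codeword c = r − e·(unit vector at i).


S = (9, 6, 4), error at position 5, error magnitude e = 7, c = [9, 0, 7, 1, 8].

Step 1: column multipliers v_i = (∏_{j≠i}(α_i − α_j))^{−1} mod 11.
  i = 1 (α = 2): (2−1)(2−3)(2−6)(2−8) = 1·(−1)·(−4)·(−6) = −24 ≡ 9, so v_1 = 9^{−1} = 5 (mod 11).
  i = 2 (α = 1): (1−2)(1−3)(1−6)(1−8) = (−1)·(−2)·(−5)·(−7) = 70 ≡ 4, so v_2 = 4^{−1} = 3 (mod 11).
  i = 3 (α = 3): (3−2)(3−1)(3−6)(3−8) = 1·2·(−3)·(−5) = 30 ≡ 8, so v_3 = 8^{−1} = 7 (mod 11).
  i = 4 (α = 6): (6−2)(6−1)(6−3)(6−8) = 4·5·3·(−2) = −120 ≡ 1, so v_4 = 1^{−1} = 1 (mod 11).
  i = 5 (α = 8): (8−2)(8−1)(8−3)(8−6) = 6·7·5·2 = 420 ≡ 2, so v_5 = 2^{−1} = 6 (mod 11).
  v = [5, 3, 7, 1, 6].
Step 2: syndromes of r = [9, 0, 7, 1, 4] (all sums mod 11).
  S_0 = Σ v_i r_i = 5·9 + 3·0 + 7·7 + 1·1 + 6·4 = 119 ≡ 9.
  S_1 = Σ v_i α_i r_i = 5·2·9 + 3·1·0 + 7·3·7 + 1·6·1 + 6·8·4 = 435 ≡ 6.
  α_i^2 mod 11 = [4, 1, 9, 3, 9].
  S_2 = Σ v_i α_i^2 r_i = 5·4·9 + 3·1·0 + 7·9·7 + 1·3·1 + 6·9·4 = 840 ≡ 4.
  S = (9, 6, 4) ≠ 0, so r is not a codeword (an error is present).
Step 3: locate the error. For a single error e at position i, S_ℓ = v_i·e·α_i^ℓ, so α_err = S_1/S_0.
  S_0^{−1} = 9^{−1} = 5 (mod 11), so α_err = 6·5 = 30 ≡ 8 = α_5. Error position i = 5.
  Consistency check: S_2/S_1 = 4·2 = 8 ≡ 8 = α_err ✓ (single-error assumption holds).
Step 4: error magnitude e = S_0/v_5 = S_0·∏_{j≠5}(α_5 − α_j) = 9·2 = 18 ≡ 7 (mod 11).
Step 5: correct position 5: c_5 = r_5 − e = 4 − 7 ≡ 8 (mod 11). Hence c = [9, 0, 7, 1, 8].
  Check: interpolating c through the α_i gives m(x) = 2 + 9·x (degree < 2) with m(α_i) = c_i for every i, so c is indeed a codeword.
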